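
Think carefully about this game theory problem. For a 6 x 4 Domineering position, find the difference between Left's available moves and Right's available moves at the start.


Board is 6 x 4 (rows x cols).
Left (vertical) placements: (rows-1) * cols = 5 * 4 = 20
Right (horizontal) placements: rows * (cols-1) = 6 * 3 = 18
Advantage = Left - Right = 20 - 18 = 2

2


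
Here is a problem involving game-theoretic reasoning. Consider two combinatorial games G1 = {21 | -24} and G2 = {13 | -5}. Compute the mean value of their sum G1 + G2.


G1 = {21 | -24}, G2 = {13 | -5}
Each is a switch {a | b} with numbers a > b; its mean value is (a + b)/2, and mean value is additive over game sums: m(G1 + G2) = m(G1) + m(G2).
Mean of G1 = (21 + (-24))/2 = -3/2 = -3/2
Mean of G2 = (13 + (-5))/2 = 8/2 = 4
Mean of G1 + G2 = -3/2 + 4 = 5/2

5/2


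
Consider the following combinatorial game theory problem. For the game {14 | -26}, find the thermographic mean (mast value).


Game = {14 | -26}, a switch {a | b} with numbers a > b.
Its thermograph has left wall a - t and right wall b + t, which meet at t = (a - b)/2, where both equal (a + b)/2. So the mast (mean value) is at (a + b)/2.
Mean = (14 + (-26))/2 = -12/2 = -6

-6


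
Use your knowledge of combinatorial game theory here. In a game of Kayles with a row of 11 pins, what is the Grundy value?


Kayles: a move removes 1 or 2 adjacent pins from a contiguous row.
Removing pins from a row of k leaves two independent rows (a, b) with a + b = k - 1 (one pin) or a + b = k - 2 (two pins); an end removal gives a = 0.
By Sprague-Grundy, G(k) = mex{ G(a) XOR G(b) } over all these splits. G(0) = 0.
G(1): splits (0,0):0^0=0 -> mex({0}) = 1
G(2): splits (0,1):0^1=1 (0,0):0^0=0 -> mex({0, 1}) = 2
G(3): splits (0,2):0^2=2 (1,1):1^1=0 (0,1):0^1=1 -> mex({0, 1, 2}) = 3
G(4): splits (0,3):0^3=3 (1,2):1^2=3 (0,2):0^2=2 (1,1):1^1=0 -> mex({0, 2, 3}) = 1
G(5): splits (0,4):0^1=1 (1,3):1^3=2 (2,2):2^2=0 (0,3):0^3=3 (1,2):1^2=3 -> mex({0, 1, 2, 3}) = 4
G(6) = mex({0, 1, 2, 4}) = 3
G(7) = mex({0, 1, 3, 4, 5}) = 2
G(8) = mex({0, 2, 3, 5, 6}) = 1
G(9) = mex({0, 1, 2, 3, 6, 7}) = 4
G(10) = mex({0, 1, 3, 4, 5, 7}) = 2
G(11) = mex({0, 1, 2, 3, 4, 5}) = 6
Therefore G(11) = 6.

6


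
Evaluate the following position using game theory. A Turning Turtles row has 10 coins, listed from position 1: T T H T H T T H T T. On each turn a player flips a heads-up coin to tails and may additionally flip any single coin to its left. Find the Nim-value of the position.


Coins: T T H T H T T H T T
Key fact: a single head at position k behaves exactly like a Nim heap of size k (turning it to T and optionally flipping a coin at j < k corresponds to moving the heap from k to j, or to 0), and heads combine as a disjunctive sum (two heads at the same place would cancel, matching j XOR j = 0). So the Nim-value is the XOR of the 1-indexed positions of the heads.
Face-up positions (1-indexed): [3, 5, 8]
XOR 0 with 3: 0 XOR 3 = 3
XOR 3 with 5: 3 XOR 5 = 6
XOR 6 with 8: 6 XOR 8 = 14
Nim-value = 14

14


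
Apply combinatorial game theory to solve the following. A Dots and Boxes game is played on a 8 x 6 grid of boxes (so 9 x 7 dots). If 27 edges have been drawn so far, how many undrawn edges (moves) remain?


Grid: 8 x 6 boxes, i.e. 9 rows and 7 columns of dots.
Horizontal edges: (rows + 1) * cols = 9 * 6 = 54
Vertical edges: rows * (cols + 1) = 8 * 7 = 56
Total edges: 54 + 56 = 110
Edges drawn: 27
Remaining: 110 - 27 = 83

83


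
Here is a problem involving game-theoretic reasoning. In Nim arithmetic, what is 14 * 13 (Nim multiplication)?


Nim multiplication is bilinear over XOR: (u XOR v) * w = (u*w) XOR (v*w).
So we split each operand into its bit components and XOR the pairwise Nim products.
14 = 2 + 4 + 8 (as XOR of powers of 2).
13 = 1 + 4 + 8 (as XOR of powers of 2).
Using the standard Nim-product table on single bits:
  2*2 = 3,   2*4 = 8,   2*8 = 12,
  4*4 = 6,   4*8 = 11,  8*8 = 13,
and  1*x = x (identity), k*l = l*k (commutative).
Pairwise Nim products:
  2 * 1 = 2
  2 * 4 = 8
  2 * 8 = 12
  4 * 1 = 4
  4 * 4 = 6
  4 * 8 = 11
  8 * 1 = 8
  8 * 4 = 11
  8 * 8 = 13
XOR them: 2 XOR 8 XOR 12 XOR 4 XOR 6 XOR 11 XOR 8 XOR 11 XOR 13 = 1.
Result: 14 * 13 = 1 (in Nim).

1


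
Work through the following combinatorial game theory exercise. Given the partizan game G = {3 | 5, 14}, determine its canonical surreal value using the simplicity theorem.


Left options: {3}, max = 3
Right options: {5, 14}, min = 5
All options are numbers and max(Left) < min(Right), so by the simplicity theorem the value is the simplest (earliest-born) number strictly between 3 and 5.
The only integer strictly between 3 and 5 is 4.
No non-integer in the interval can be simpler: if x is a non-integer in the interval, then floor(x) or ceil(x) also lies in the interval (the interval contains an integer), and both are proper prefixes of x's sign expansion, i.e. born earlier. So the game value is 4.
Game value = 4

4


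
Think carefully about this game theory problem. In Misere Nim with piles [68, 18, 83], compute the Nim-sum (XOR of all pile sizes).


We need the XOR (exclusive or) of all pile sizes.
After XOR-ing pile 1 (size 68): 0 XOR 68 = 68
After XOR-ing pile 2 (size 18): 68 XOR 18 = 86
After XOR-ing pile 3 (size 83): 86 XOR 83 = 5
The Nim-value of this position is 5.

5


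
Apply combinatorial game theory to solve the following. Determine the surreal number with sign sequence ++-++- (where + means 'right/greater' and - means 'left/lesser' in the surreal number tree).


Sign expansion: ++-++-
Rule: track bounds (lo, hi), initially (-inf, +inf). On '+', the current value becomes lo and we move to the simplest number in (value, hi): value + 1 if hi = +inf, otherwise the midpoint (value + hi)/2. On '-', the current value becomes hi and we move to value - 1 if lo = -inf, otherwise the midpoint (lo + value)/2.
Start at 0.
Step 1: sign = +, move right. Bounds: (0, +inf). Value = 1
Step 2: sign = +, move right. Bounds: (1, +inf). Value = 2
Step 3: sign = -, move left. Bounds: (1, 2). Value = 3/2
Step 4: sign = +, move right. Bounds: (3/2, 2). Value = 7/4
Step 5: sign = +, move right. Bounds: (7/4, 2). Value = 15/8
Step 6: sign = -, move left. Bounds: (7/4, 15/8). Value = 29/16
The surreal number with sign expansion ++-++- is 29/16.

29/16


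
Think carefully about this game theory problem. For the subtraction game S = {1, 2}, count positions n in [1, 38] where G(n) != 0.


Subtraction set S = {1, 2}, so G(n) = n mod 3.
G(n) = 0 when n is a multiple of 3.
Multiples of 3 in [1, 38]: 12
N-positions (nonzero Grundy) = 38 - 12 = 26

26


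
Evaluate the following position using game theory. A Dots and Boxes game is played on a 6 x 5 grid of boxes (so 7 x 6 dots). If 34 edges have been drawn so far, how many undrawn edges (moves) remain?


Grid: 6 x 5 boxes, i.e. 7 rows and 6 columns of dots.
Horizontal edges: (rows + 1) * cols = 7 * 5 = 35
Vertical edges: rows * (cols + 1) = 6 * 6 = 36
Total edges: 35 + 36 = 71
Edges drawn: 34
Remaining: 71 - 34 = 37

37


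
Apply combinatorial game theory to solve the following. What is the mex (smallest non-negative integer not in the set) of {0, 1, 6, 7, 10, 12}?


Set = {0, 1, 6, 7, 10, 12}
0 is in the set.
1 is in the set.
2 is NOT in the set. This is the mex.
mex = 2

2


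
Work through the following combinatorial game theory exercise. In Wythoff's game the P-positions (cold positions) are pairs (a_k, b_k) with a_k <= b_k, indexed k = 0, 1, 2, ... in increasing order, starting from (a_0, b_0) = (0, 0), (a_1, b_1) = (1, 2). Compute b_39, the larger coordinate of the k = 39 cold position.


By Wythoff's theorem, a_k = floor(k * phi) and b_k = floor(k * phi^2) = a_k + k, where phi = (1 + sqrt(5))/2 is the golden ratio.
phi = (1 + sqrt(5))/2 = 1.618034
phi^2 = phi + 1 = 2.618034
k = 39
k * phi^2 = 39 * 2.618034 = 102.103326
b_39 = floor(k * phi^2) = 102 (check: a_39 + k = 63 + 39 = 102)

102


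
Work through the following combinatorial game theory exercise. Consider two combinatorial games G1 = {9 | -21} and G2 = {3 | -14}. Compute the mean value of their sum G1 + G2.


G1 = {9 | -21}, G2 = {3 | -14}
Each is a switch {a | b} with numbers a > b; its mean value is (a + b)/2, and mean value is additive over game sums: m(G1 + G2) = m(G1) + m(G2).
Mean of G1 = (9 + (-21))/2 = -12/2 = -6
Mean of G2 = (3 + (-14))/2 = -11/2 = -11/2
Mean of G1 + G2 = -6 + -11/2 = -23/2

-23/2


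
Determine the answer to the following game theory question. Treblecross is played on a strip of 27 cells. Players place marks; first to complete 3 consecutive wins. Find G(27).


Treblecross: place X on empty cells; 3-in-a-row wins.
Playing within two cells of an existing X lets the opponent win at once, so sensible play treats the cells i-2..i+2 around each X as dead. The player left with no safe cell loses, so this is a normal-play take-away game on strips of safe cells.
Placing X at cell i (0-indexed) of a strip of k safe cells leaves independent strips of sizes max(0, i-2) and max(0, k-i-3). Hence G(k) = mex{ G(max(0,i-2)) XOR G(max(0,k-i-3)) : 0 <= i < k }, with G(0) = 0.
G(1): splits (0,0):0^0=0 -> mex({0}) = 1
G(2): splits (0,0):0^0=0 -> mex({0}) = 1
G(3): splits (0,0):0^0=0 -> mex({0}) = 1
G(4): splits (0,1):0^1=1 (0,0):0^0=0 -> mex({0, 1}) = 2
G(5): splits (0,2):0^1=1 (0,1):0^1=1 (0,0):0^0=0 -> mex({0, 1}) = 2
G(6) = mex({1}) = 0
G(7) = mex({0, 1, 2}) = 3
G(8) = mex({0, 1, 2}) = 3
G(9) = mex({0, 2}) = 1
G(10) = mex({0, 2, 3}) = 1
G(11) = mex({0, 3}) = 1
G(12) = mex({1, 3}) = 0
G(13) = mex({0, 1, 2, 3}) = 4
G(14) = mex({0, 1, 2}) = 3
G(15) = mex({0, 1, 2}) = 3
G(16) = mex({0, 1, 2, 4}) = 3
G(17) = mex({0, 1, 3, 4}) = 2
G(18) = mex({0, 1, 3, 4}) = 2
G(19) = mex({0, 1, 3, 5}) = 2
G(20) = mex({0, 1, 2, 3, 5}) = 4
G(21) = mex({0, 1, 2, 3, 5}) = 4
G(22) = mex({1, 2, 6}) = 0
G(23) = mex({0, 1, 2, 3, 4, 6}) = 5
G(24) = mex({0, 1, 2, 3, 4}) = 5
G(25) = mex({0, 1, 3, 4, 7}) = 2
G(26) = mex({0, 1, 3, 4, 5, 7}) = 2
G(27) = mex({0, 1, 3, 5}) = 2
Therefore G(27) = 2.

2


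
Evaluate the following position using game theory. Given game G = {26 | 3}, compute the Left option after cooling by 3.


Original game: {26 | 3} (a switch {a | b} with a > b).
Cooling by t (for t below the temperature (a - b)/2 = 23/2) taxes each move by t: {a | b} cooled by t is {a - t | b + t}.
Cooling amount: t = 3
Cooled Left option: 26 - 3 = 23
Cooled Right option: 3 + 3 = 6
Cooled game: {23 | 6}
Left option = 23

23


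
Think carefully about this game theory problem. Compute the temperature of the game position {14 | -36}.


The game is {14 | -36}, a switch {a | b} with numbers a > b.
Cooling {a | b} by t gives {a - t | b + t}, which stops being hot when a - t = b + t, i.e. at t = (a - b)/2. So the temperature of a switch is (a - b)/2.
Temperature = (Left option - Right option) / 2
= (14 - (-36)) / 2
= 50 / 2
= 25

25


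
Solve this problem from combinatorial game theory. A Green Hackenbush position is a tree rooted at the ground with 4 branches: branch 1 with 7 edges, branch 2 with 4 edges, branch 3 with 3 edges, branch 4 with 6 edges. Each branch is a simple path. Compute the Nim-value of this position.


The tree has 4 branches from the ground vertex.
In Green Hackenbush, the Nim-value of a simple path of length k is k.
Branch 1: length 7, Nim-value = 7
Branch 2: length 4, Nim-value = 4
Branch 3: length 3, Nim-value = 3
Branch 4: length 6, Nim-value = 6
Total Nim-value = XOR of all branch values:
0 XOR 7 = 7
7 XOR 4 = 3
3 XOR 3 = 0
0 XOR 6 = 6
Nim-value of the tree = 6

6


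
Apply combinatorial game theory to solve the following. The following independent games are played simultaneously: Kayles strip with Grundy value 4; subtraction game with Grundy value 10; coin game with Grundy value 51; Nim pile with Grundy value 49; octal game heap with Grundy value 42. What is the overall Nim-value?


By the Sprague-Grundy theorem, the Grundy value of a sum of games is the XOR of individual Grundy values.
Kayles strip: Grundy value = 4. Running XOR: 0 XOR 4 = 4
subtraction game: Grundy value = 10. Running XOR: 4 XOR 10 = 14
coin game: Grundy value = 51. Running XOR: 14 XOR 51 = 61
Nim pile: Grundy value = 49. Running XOR: 61 XOR 49 = 12
octal game heap: Grundy value = 42. Running XOR: 12 XOR 42 = 38
The combined Grundy value is 38.

38


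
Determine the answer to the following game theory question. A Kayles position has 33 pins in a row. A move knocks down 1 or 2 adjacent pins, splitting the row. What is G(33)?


Kayles: a move removes 1 or 2 adjacent pins from a contiguous row.
Removing pins from a row of k leaves two independent rows (a, b) with a + b = k - 1 (one pin) or a + b = k - 2 (two pins); an end removal gives a = 0.
By Sprague-Grundy, G(k) = mex{ G(a) XOR G(b) } over all these splits. G(0) = 0.
G(1): splits (0,0):0^0=0 -> mex({0}) = 1
G(2): splits (0,1):0^1=1 (0,0):0^0=0 -> mex({0, 1}) = 2
G(3): splits (0,2):0^2=2 (1,1):1^1=0 (0,1):0^1=1 -> mex({0, 1, 2}) = 3
G(4): splits (0,3):0^3=3 (1,2):1^2=3 (0,2):0^2=2 (1,1):1^1=0 -> mex({0, 2, 3}) = 1
G(5): splits (0,4):0^1=1 (1,3):1^3=2 (2,2):2^2=0 (0,3):0^3=3 (1,2):1^2=3 -> mex({0, 1, 2, 3}) = 4
G(6) = mex({0, 1, 2, 4}) = 3
G(7) = mex({0, 1, 3, 4, 5}) = 2
G(8) = mex({0, 2, 3, 5, 6}) = 1
G(9) = mex({0, 1, 2, 3, 6, 7}) = 4
G(10) = mex({0, 1, 3, 4, 5, 7}) = 2
G(11) = mex({0, 1, 2, 3, 4, 5}) = 6
G(12) = mex({0, 1, 2, 3, 5, 6, 7}) = 4
G(13) = mex({0, 2, 3, 4, 6, 7}) = 1
G(14) = mex({0, 1, 4, 5, 6, 7}) = 2
G(15) = mex({0, 1, 2, 3, 4, 5, 6}) = 7
G(16) = mex({0, 2, 3, 5, 6, 7}) = 1
G(17) = mex({0, 1, 2, 3, 5, 6, 7}) = 4
G(18) = mex({0, 1, 2, 4, 5, 6}) = 3
G(19) = mex({0, 1, 3, 4, 5, 7}) = 2
G(20) = mex({0, 2, 3, 4, 5, 6, 7}) = 1
G(21) = mex({0, 1, 2, 3, 5, 6, 7}) = 4
G(22) = mex({0, 1, 2, 3, 4, 5, 7}) = 6
G(23) = mex({0, 1, 2, 3, 4, 5, 6}) = 7
G(24) = mex({0, 1, 2, 3, 5, 6, 7}) = 4
G(25) = mex({0, 2, 3, 4, 6, 7}) = 1
G(26) = mex({0, 1, 3, 4, 5, 6, 7}) = 2
G(27) = mex({0, 1, 2, 3, 4, 5, 6, 7}) = 8
G(28) = mex({0, 1, 2, 3, 4, 6, 7, 8}) = 5
G(29) = mex({0, 1, 2, 3, 5, 6, 7, 8, 9}) = 4
G(30) = mex({0, 1, 2, 3, 4, 5, 6, 9, 10}) = 7
G(31) = mex({0, 1, 3, 4, 5, 7, 10, 11}) = 2
G(32) = mex({0, 2, 3, 4, 5, 6, 7, 9, 11}) = 1
G(33) = mex({0, 1, 2, 3, 4, 5, 6, 7, 9, 12}) = 8
Therefore G(33) = 8.

8


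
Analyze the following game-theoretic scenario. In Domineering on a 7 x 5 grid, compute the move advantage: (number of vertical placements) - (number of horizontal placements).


Board is 7 x 5 (rows x cols).
Left (vertical) placements: (rows-1) * cols = 6 * 5 = 30
Right (horizontal) placements: rows * (cols-1) = 7 * 4 = 28
Advantage = Left - Right = 30 - 28 = 2

2


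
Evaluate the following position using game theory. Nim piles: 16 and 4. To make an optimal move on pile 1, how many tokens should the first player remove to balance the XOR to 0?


Piles: 16 and 4
Current XOR: 16 XOR 4 = 20 (non-zero, so this is an N-position).
To make the XOR zero, we need to find a move that balances the piles.
For pile 1 (size 16): target = 16 XOR 20 = 4
We reduce pile 1 from 16 to 4.
Tokens removed: 16 - 4 = 12
Verification: 4 XOR 4 = 0

12


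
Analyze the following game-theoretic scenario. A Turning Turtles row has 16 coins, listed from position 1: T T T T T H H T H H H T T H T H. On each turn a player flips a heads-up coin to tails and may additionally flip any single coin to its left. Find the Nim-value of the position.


Coins: T T T T T H H T H H H T T H T H
Key fact: a single head at position k behaves exactly like a Nim heap of size k (turning it to T and optionally flipping a coin at j < k corresponds to moving the heap from k to j, or to 0), and heads combine as a disjunctive sum (two heads at the same place would cancel, matching j XOR j = 0). So the Nim-value is the XOR of the 1-indexed positions of the heads.
Face-up positions (1-indexed): [6, 7, 9, 10, 11, 14, 16]
XOR 0 with 6: 0 XOR 6 = 6
XOR 6 with 7: 6 XOR 7 = 1
XOR 1 with 9: 1 XOR 9 = 8
XOR 8 with 10: 8 XOR 10 = 2
XOR 2 with 11: 2 XOR 11 = 9
XOR 9 with 14: 9 XOR 14 = 7
XOR 7 with 16: 7 XOR 16 = 23
Nim-value = 23

23


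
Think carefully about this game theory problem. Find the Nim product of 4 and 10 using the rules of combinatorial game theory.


Nim multiplication is bilinear over XOR: (u XOR v) * w = (u*w) XOR (v*w).
So we split each operand into its bit components and XOR the pairwise Nim products.
4 = 4 (as XOR of powers of 2).
10 = 2 + 8 (as XOR of powers of 2).
Using the standard Nim-product table on single bits:
  2*2 = 3,   2*4 = 8,   2*8 = 12,
  4*4 = 6,   4*8 = 11,  8*8 = 13,
and  1*x = x (identity), k*l = l*k (commutative).
Pairwise Nim products:
  4 * 2 = 8
  4 * 8 = 11
XOR them: 8 XOR 11 = 3.
Result: 4 * 10 = 3 (in Nim).

3


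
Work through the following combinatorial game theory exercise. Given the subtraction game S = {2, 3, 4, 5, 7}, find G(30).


The subtraction set is S = {2, 3, 4, 5, 7}.
G(k) = mex{ G(k - s) : s in S, s <= k }. We compute iteratively: G(0) = 0.
G(1) = mex({}) = 0
G(2) = mex({0}) = 1
G(3) = mex({0}) = 1
G(4) = mex({0, 1}) = 2
G(5) = mex({0, 1}) = 2
G(6) = mex({0, 1, 2}) = 3
G(7) = mex({0, 1, 2}) = 3
G(8) = mex({0, 1, 2, 3}) = 4
G(9) = mex({1, 2, 3}) = 0
G(10) = mex({1, 2, 3, 4}) = 0
G(11) = mex({0, 2, 3, 4}) = 1
G(12) = mex({0, 2, 3, 4}) = 1
G(13) = mex({0, 1, 3, 4}) = 2
G(14) = mex({0, 1, 3}) = 2
G(15) = mex({0, 1, 2, 4}) = 3
Observe that G(9)..G(15) = 0, 0, 1, 1, 2, 2, 3 repeats G(0)..G(6) = 0, 0, 1, 1, 2, 2, 3.
For k >= max(S) = 7, G(k) is determined by the previous 7 values G(k-7)..G(k-1); a window of 7 consecutive values has recurred shifted by 9, so by induction G(k + 9) = G(k) for all k >= 0: the sequence is periodic from the start with period 9.
One period: G(0..8) = 0, 0, 1, 1, 2, 2, 3, 3, 4.
30 mod 9 = 3, so G(30) = G(3) = 1.

1


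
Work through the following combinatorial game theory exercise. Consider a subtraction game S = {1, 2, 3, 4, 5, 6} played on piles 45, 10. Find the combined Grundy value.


Subtraction set: {1, 2, 3, 4, 5, 6}
For this subtraction set, G(n) = n mod 7 (period = max + 1 = 7).
Pile 1 (size 45): G(45) = 45 mod 7 = 3
Pile 2 (size 10): G(10) = 10 mod 7 = 3
Total Grundy value = XOR of all: 3 XOR 3 = 0

0


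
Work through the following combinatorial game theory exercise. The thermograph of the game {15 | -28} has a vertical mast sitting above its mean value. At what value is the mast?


Game = {15 | -28}, a switch {a | b} with numbers a > b.
Its thermograph has left wall a - t and right wall b + t, which meet at t = (a - b)/2, where both equal (a + b)/2. So the mast (mean value) is at (a + b)/2.
Mean = (15 + (-28))/2 = -13/2 = -13/2

-13/2


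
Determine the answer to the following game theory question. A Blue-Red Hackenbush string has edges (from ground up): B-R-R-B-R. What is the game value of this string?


Edges (from ground): B-R-R-B-R
By Berlekamp's sign-expansion rule, a Blue-Red Hackenbush stalk has the value of the surreal number whose sign sequence is the edge sequence with B -> + and R -> -.
Sign sequence: +--+-
Trace the sign expansion in the surreal number tree, starting from 0:
Edge 1: B (sign +) -> bounds (0, +inf), value = 1
Edge 2: R (sign -) -> bounds (0, 1), value = 1/2
Edge 3: R (sign -) -> bounds (0, 1/2), value = 1/4
Edge 4: B (sign +) -> bounds (1/4, 1/2), value = 3/8
Edge 5: R (sign -) -> bounds (1/4, 3/8), value = 5/16
Game value = 5/16

5/16


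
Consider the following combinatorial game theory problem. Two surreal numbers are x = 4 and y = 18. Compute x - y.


x = 4, y = 18
x - y = 4 - 18 = -14

-14


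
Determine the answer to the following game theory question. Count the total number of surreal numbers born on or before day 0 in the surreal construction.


Day 0: {|} = 0 is born. Count = 1.
Day n: the number of surreal numbers born by day n is 2^(n+1) - 1.
By day 0: 2^1 - 1 = 1
By day 0: 1 surreal numbers.

1


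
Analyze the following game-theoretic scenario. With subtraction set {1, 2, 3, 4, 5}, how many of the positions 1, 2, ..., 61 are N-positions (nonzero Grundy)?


Subtraction set S = {1, 2, 3, 4, 5}, so G(n) = n mod 6.
G(n) = 0 when n is a multiple of 6.
Multiples of 6 in [1, 61]: 10
N-positions (nonzero Grundy) = 61 - 10 = 51

51


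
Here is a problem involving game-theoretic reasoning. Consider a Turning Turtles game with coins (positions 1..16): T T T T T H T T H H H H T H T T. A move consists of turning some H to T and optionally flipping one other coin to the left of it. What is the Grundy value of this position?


Coins: T T T T T H T T H H H H T H T T
Key fact: a single head at position k behaves exactly like a Nim heap of size k (turning it to T and optionally flipping a coin at j < k corresponds to moving the heap from k to j, or to 0), and heads combine as a disjunctive sum (two heads at the same place would cancel, matching j XOR j = 0). So the Nim-value is the XOR of the 1-indexed positions of the heads.
Face-up positions (1-indexed): [6, 9, 10, 11, 12, 14]
XOR 0 with 6: 0 XOR 6 = 6
XOR 6 with 9: 6 XOR 9 = 15
XOR 15 with 10: 15 XOR 10 = 5
XOR 5 with 11: 5 XOR 11 = 14
XOR 14 with 12: 14 XOR 12 = 2
XOR 2 with 14: 2 XOR 14 = 12
Nim-value = 12

12


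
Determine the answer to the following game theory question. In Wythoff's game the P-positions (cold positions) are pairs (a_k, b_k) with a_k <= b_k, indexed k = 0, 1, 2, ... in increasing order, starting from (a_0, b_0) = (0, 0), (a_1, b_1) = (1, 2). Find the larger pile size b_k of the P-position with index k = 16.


By Wythoff's theorem, a_k = floor(k * phi) and b_k = floor(k * phi^2) = a_k + k, where phi = (1 + sqrt(5))/2 is the golden ratio.
phi = (1 + sqrt(5))/2 = 1.618034
phi^2 = phi + 1 = 2.618034
k = 16
k * phi^2 = 16 * 2.618034 = 41.888544
b_16 = floor(k * phi^2) = 41 (check: a_16 + k = 25 + 16 = 41)

41


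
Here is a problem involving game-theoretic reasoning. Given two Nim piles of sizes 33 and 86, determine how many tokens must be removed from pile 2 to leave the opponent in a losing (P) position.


Piles: 33 and 86
Current XOR: 33 XOR 86 = 119 (non-zero, so this is an N-position).
To make the XOR zero, we need to find a move that balances the piles.
For pile 2 (size 86): target = 86 XOR 119 = 33
We reduce pile 2 from 86 to 33.
Tokens removed: 86 - 33 = 53
Verification: 33 XOR 33 = 0

53


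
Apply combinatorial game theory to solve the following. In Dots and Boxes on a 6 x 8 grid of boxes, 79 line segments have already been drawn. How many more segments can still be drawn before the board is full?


Grid: 6 x 8 boxes, i.e. 7 rows and 9 columns of dots.
Horizontal edges: (rows + 1) * cols = 7 * 8 = 56
Vertical edges: rows * (cols + 1) = 6 * 9 = 54
Total edges: 56 + 54 = 110
Edges drawn: 79
Remaining: 110 - 79 = 31

31


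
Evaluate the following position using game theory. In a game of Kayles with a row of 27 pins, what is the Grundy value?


Kayles: a move removes 1 or 2 adjacent pins from a contiguous row.
Removing pins from a row of k leaves two independent rows (a, b) with a + b = k - 1 (one pin) or a + b = k - 2 (two pins); an end removal gives a = 0.
By Sprague-Grundy, G(k) = mex{ G(a) XOR G(b) } over all these splits. G(0) = 0.
G(1): splits (0,0):0^0=0 -> mex({0}) = 1
G(2): splits (0,1):0^1=1 (0,0):0^0=0 -> mex({0, 1}) = 2
G(3): splits (0,2):0^2=2 (1,1):1^1=0 (0,1):0^1=1 -> mex({0, 1, 2}) = 3
G(4): splits (0,3):0^3=3 (1,2):1^2=3 (0,2):0^2=2 (1,1):1^1=0 -> mex({0, 2, 3}) = 1
G(5): splits (0,4):0^1=1 (1,3):1^3=2 (2,2):2^2=0 (0,3):0^3=3 (1,2):1^2=3 -> mex({0, 1, 2, 3}) = 4
G(6) = mex({0, 1, 2, 4}) = 3
G(7) = mex({0, 1, 3, 4, 5}) = 2
G(8) = mex({0, 2, 3, 5, 6}) = 1
G(9) = mex({0, 1, 2, 3, 6, 7}) = 4
G(10) = mex({0, 1, 3, 4, 5, 7}) = 2
G(11) = mex({0, 1, 2, 3, 4, 5}) = 6
G(12) = mex({0, 1, 2, 3, 5, 6, 7}) = 4
G(13) = mex({0, 2, 3, 4, 6, 7}) = 1
G(14) = mex({0, 1, 4, 5, 6, 7}) = 2
G(15) = mex({0, 1, 2, 3, 4, 5, 6}) = 7
G(16) = mex({0, 2, 3, 5, 6, 7}) = 1
G(17) = mex({0, 1, 2, 3, 5, 6, 7}) = 4
G(18) = mex({0, 1, 2, 4, 5, 6}) = 3
G(19) = mex({0, 1, 3, 4, 5, 7}) = 2
G(20) = mex({0, 2, 3, 4, 5, 6, 7}) = 1
G(21) = mex({0, 1, 2, 3, 5, 6, 7}) = 4
G(22) = mex({0, 1, 2, 3, 4, 5, 7}) = 6
G(23) = mex({0, 1, 2, 3, 4, 5, 6}) = 7
G(24) = mex({0, 1, 2, 3, 5, 6, 7}) = 4
G(25) = mex({0, 2, 3, 4, 6, 7}) = 1
G(26) = mex({0, 1, 3, 4, 5, 6, 7}) = 2
G(27) = mex({0, 1, 2, 3, 4, 5, 6, 7}) = 8
Therefore G(27) = 8.

8


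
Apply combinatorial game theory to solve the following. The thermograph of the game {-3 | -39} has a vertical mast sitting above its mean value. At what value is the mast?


Game = {-3 | -39}, a switch {a | b} with numbers a > b.
Its thermograph has left wall a - t and right wall b + t, which meet at t = (a - b)/2, where both equal (a + b)/2. So the mast (mean value) is at (a + b)/2.
Mean = (-3 + (-39))/2 = -42/2 = -21

-21


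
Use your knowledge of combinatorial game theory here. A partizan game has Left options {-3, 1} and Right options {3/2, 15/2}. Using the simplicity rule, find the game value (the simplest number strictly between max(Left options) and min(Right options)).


Left options: {-3, 1}, max = 1
Right options: {3/2, 15/2}, min = 3/2
All options are numbers and max(Left) < min(Right), so by the simplicity theorem the value is the simplest (earliest-born) number strictly between 1 and 3/2.
No integer lies strictly between 1 and 3/2, so the value is the dyadic rational m/2^k in the interval with the smallest k (then m odd); search k = 1, 2, ...:
Denominator 2: no odd multiple of 1/2 lies strictly between 1 and 3/2.
Denominator 4: 5/4 lies strictly between 1 and 3/2 -- found.
The simplest number in the interval is 5/4.
Game value = 5/4

5/4


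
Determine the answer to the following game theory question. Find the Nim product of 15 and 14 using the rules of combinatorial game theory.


Nim multiplication is bilinear over XOR: (u XOR v) * w = (u*w) XOR (v*w).
So we split each operand into its bit components and XOR the pairwise Nim products.
15 = 1 + 2 + 4 + 8 (as XOR of powers of 2).
14 = 2 + 4 + 8 (as XOR of powers of 2).
Using the standard Nim-product table on single bits:
  2*2 = 3,   2*4 = 8,   2*8 = 12,
  4*4 = 6,   4*8 = 11,  8*8 = 13,
and  1*x = x (identity), k*l = l*k (commutative).
Pairwise Nim products:
  1 * 2 = 2
  1 * 4 = 4
  1 * 8 = 8
  2 * 2 = 3
  2 * 4 = 8
  2 * 8 = 12
  4 * 2 = 8
  4 * 4 = 6
  4 * 8 = 11
  8 * 2 = 12
  8 * 4 = 11
  8 * 8 = 13
XOR them: 2 XOR 4 XOR 8 XOR 3 XOR 8 XOR 12 XOR 8 XOR 6 XOR 11 XOR 12 XOR 11 XOR 13 = 6.
Result: 15 * 14 = 6 (in Nim).

6


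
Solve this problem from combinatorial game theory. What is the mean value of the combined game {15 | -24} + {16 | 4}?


G1 = {15 | -24}, G2 = {16 | 4}
Each is a switch {a | b} with numbers a > b; its mean value is (a + b)/2, and mean value is additive over game sums: m(G1 + G2) = m(G1) + m(G2).
Mean of G1 = (15 + (-24))/2 = -9/2 = -9/2
Mean of G2 = (16 + (4))/2 = 20/2 = 10
Mean of G1 + G2 = -9/2 + 10 = 11/2

11/2


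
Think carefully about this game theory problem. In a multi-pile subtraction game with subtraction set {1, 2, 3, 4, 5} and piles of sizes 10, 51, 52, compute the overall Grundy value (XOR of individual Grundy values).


Subtraction set: {1, 2, 3, 4, 5}
For this subtraction set, G(n) = n mod 6 (period = max + 1 = 6).
Pile 1 (size 10): G(10) = 10 mod 6 = 4
Pile 2 (size 51): G(51) = 51 mod 6 = 3
Pile 3 (size 52): G(52) = 52 mod 6 = 4
Total Grundy value = XOR of all: 4 XOR 3 XOR 4 = 3

3


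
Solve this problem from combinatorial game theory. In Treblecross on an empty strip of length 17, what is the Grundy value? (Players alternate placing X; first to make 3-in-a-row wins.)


Treblecross: place X on empty cells; 3-in-a-row wins.
Playing within two cells of an existing X lets the opponent win at once, so sensible play treats the cells i-2..i+2 around each X as dead. The player left with no safe cell loses, so this is a normal-play take-away game on strips of safe cells.
Placing X at cell i (0-indexed) of a strip of k safe cells leaves independent strips of sizes max(0, i-2) and max(0, k-i-3). Hence G(k) = mex{ G(max(0,i-2)) XOR G(max(0,k-i-3)) : 0 <= i < k }, with G(0) = 0.
G(1): splits (0,0):0^0=0 -> mex({0}) = 1
G(2): splits (0,0):0^0=0 -> mex({0}) = 1
G(3): splits (0,0):0^0=0 -> mex({0}) = 1
G(4): splits (0,1):0^1=1 (0,0):0^0=0 -> mex({0, 1}) = 2
G(5): splits (0,2):0^1=1 (0,1):0^1=1 (0,0):0^0=0 -> mex({0, 1}) = 2
G(6) = mex({1}) = 0
G(7) = mex({0, 1, 2}) = 3
G(8) = mex({0, 1, 2}) = 3
G(9) = mex({0, 2}) = 1
G(10) = mex({0, 2, 3}) = 1
G(11) = mex({0, 3}) = 1
G(12) = mex({1, 3}) = 0
G(13) = mex({0, 1, 2, 3}) = 4
G(14) = mex({0, 1, 2}) = 3
G(15) = mex({0, 1, 2}) = 3
G(16) = mex({0, 1, 2, 4}) = 3
G(17) = mex({0, 1, 3, 4}) = 2
Therefore G(17) = 2.

2


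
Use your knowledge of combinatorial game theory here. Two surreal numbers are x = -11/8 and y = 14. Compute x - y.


x = -11/8, y = 14
Converting to common denominator: 8
x = -11/8, y = 112/8
x - y = -11/8 - 14 = -123/8

-123/8


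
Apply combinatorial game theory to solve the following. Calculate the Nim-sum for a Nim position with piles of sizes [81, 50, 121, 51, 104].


We need the XOR (exclusive or) of all pile sizes.
After XOR-ing pile 1 (size 81): 0 XOR 81 = 81
After XOR-ing pile 2 (size 50): 81 XOR 50 = 99
After XOR-ing pile 3 (size 121): 99 XOR 121 = 26
After XOR-ing pile 4 (size 51): 26 XOR 51 = 41
After XOR-ing pile 5 (size 104): 41 XOR 104 = 65
The Nim-value of this position is 65.

65


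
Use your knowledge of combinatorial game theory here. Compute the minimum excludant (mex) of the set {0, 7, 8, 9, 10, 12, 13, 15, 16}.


Set = {0, 7, 8, 9, 10, 12, 13, 15, 16}
0 is in the set.
1 is NOT in the set. This is the mex.
mex = 1

1


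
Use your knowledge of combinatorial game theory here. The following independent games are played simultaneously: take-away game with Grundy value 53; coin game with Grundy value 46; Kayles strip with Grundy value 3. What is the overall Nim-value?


By the Sprague-Grundy theorem, the Grundy value of a sum of games is the XOR of individual Grundy values.
take-away game: Grundy value = 53. Running XOR: 0 XOR 53 = 53
coin game: Grundy value = 46. Running XOR: 53 XOR 46 = 27
Kayles strip: Grundy value = 3. Running XOR: 27 XOR 3 = 24
The combined Grundy value is 24.

24


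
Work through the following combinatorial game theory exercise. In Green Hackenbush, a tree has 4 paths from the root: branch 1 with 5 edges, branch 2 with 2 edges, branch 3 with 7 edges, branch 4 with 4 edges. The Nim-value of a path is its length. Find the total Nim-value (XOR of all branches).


The tree has 4 branches from the ground vertex.
In Green Hackenbush, the Nim-value of a simple path of length k is k.
Branch 1: length 5, Nim-value = 5
Branch 2: length 2, Nim-value = 2
Branch 3: length 7, Nim-value = 7
Branch 4: length 4, Nim-value = 4
Total Nim-value = XOR of all branch values:
0 XOR 5 = 5
5 XOR 2 = 7
7 XOR 7 = 0
0 XOR 4 = 4
Nim-value of the tree = 4

4


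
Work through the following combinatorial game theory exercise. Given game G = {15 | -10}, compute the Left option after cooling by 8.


Original game: {15 | -10} (a switch {a | b} with a > b).
Cooling by t (for t below the temperature (a - b)/2 = 25/2) taxes each move by t: {a | b} cooled by t is {a - t | b + t}.
Cooling amount: t = 8
Cooled Left option: 15 - 8 = 7
Cooled Right option: -10 + 8 = -2
Cooled game: {7 | -2}
Left option = 7

7


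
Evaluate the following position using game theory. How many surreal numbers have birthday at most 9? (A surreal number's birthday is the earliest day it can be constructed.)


Day 0: {|} = 0 is born. Count = 1.
Day n: the number of surreal numbers born by day n is 2^(n+1) - 1.
By day 0: 2^1 - 1 = 1
By day 1: 2^2 - 1 = 3
By day 2: 2^3 - 1 = 7
By day 3: 2^4 - 1 = 15
By day 4: 2^5 - 1 = 31
By day 5: 2^6 - 1 = 63
By day 6: 2^7 - 1 = 127
By day 7: 2^8 - 1 = 255
By day 8: 2^9 - 1 = 511
By day 9: 2^10 - 1 = 1023
By day 9: 1023 surreal numbers.

1023


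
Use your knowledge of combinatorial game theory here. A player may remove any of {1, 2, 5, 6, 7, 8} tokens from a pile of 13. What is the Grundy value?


The subtraction set is S = {1, 2, 5, 6, 7, 8}.
G(k) = mex{ G(k - s) : s in S, s <= k }. We compute iteratively: G(0) = 0.
G(1) = mex({0}) = 1
G(2) = mex({0, 1}) = 2
G(3) = mex({1, 2}) = 0
G(4) = mex({0, 2}) = 1
G(5) = mex({0, 1}) = 2
G(6) = mex({0, 1, 2}) = 3
G(7) = mex({0, 1, 2, 3}) = 4
G(8) = mex({0, 1, 2, 3, 4}) = 5
G(9) = mex({0, 1, 2, 4, 5}) = 3
G(10) = mex({0, 1, 2, 3, 5}) = 4
G(11) = mex({0, 1, 2, 3, 4}) = 5
G(12) = mex({1, 2, 3, 4, 5}) = 0
G(13) = mex({0, 2, 3, 4, 5}) = 1
Therefore G(13) = 1.

1


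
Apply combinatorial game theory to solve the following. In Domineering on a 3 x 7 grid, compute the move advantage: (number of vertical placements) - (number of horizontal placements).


Board is 3 x 7 (rows x cols).
Left (vertical) placements: (rows-1) * cols = 2 * 7 = 14
Right (horizontal) placements: rows * (cols-1) = 3 * 6 = 18
Advantage = Left - Right = 14 - 18 = -4

-4


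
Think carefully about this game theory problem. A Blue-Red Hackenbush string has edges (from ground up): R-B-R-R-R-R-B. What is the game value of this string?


Edges (from ground): R-B-R-R-R-R-B
By Berlekamp's sign-expansion rule, a Blue-Red Hackenbush stalk has the value of the surreal number whose sign sequence is the edge sequence with B -> + and R -> -.
Sign sequence: -+----+
Trace the sign expansion in the surreal number tree, starting from 0:
Edge 1: R (sign -) -> bounds (-inf, 0), value = -1
Edge 2: B (sign +) -> bounds (-1, 0), value = -1/2
Edge 3: R (sign -) -> bounds (-1, -1/2), value = -3/4
Edge 4: R (sign -) -> bounds (-1, -3/4), value = -7/8
Edge 5: R (sign -) -> bounds (-1, -7/8), value = -15/16
Edge 6: R (sign -) -> bounds (-1, -15/16), value = -31/32
Edge 7: B (sign +) -> bounds (-31/32, -15/16), value = -61/64
Game value = -61/64

-61/64


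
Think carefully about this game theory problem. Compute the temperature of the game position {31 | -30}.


The game is {31 | -30}, a switch {a | b} with numbers a > b.
Cooling {a | b} by t gives {a - t | b + t}, which stops being hot when a - t = b + t, i.e. at t = (a - b)/2. So the temperature of a switch is (a - b)/2.
Temperature = (Left option - Right option) / 2
= (31 - (-30)) / 2
= 61 / 2
= 61/2

61/2


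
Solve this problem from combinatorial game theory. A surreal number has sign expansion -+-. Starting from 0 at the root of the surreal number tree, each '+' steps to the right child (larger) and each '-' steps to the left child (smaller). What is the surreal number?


Sign expansion: -+-
Rule: track bounds (lo, hi), initially (-inf, +inf). On '+', the current value becomes lo and we move to the simplest number in (value, hi): value + 1 if hi = +inf, otherwise the midpoint (value + hi)/2. On '-', the current value becomes hi and we move to value - 1 if lo = -inf, otherwise the midpoint (lo + value)/2.
Start at 0.
Step 1: sign = -, move left. Bounds: (-inf, 0). Value = -1
Step 2: sign = +, move right. Bounds: (-1, 0). Value = -1/2
Step 3: sign = -, move left. Bounds: (-1, -1/2). Value = -3/4
The surreal number with sign expansion -+- is -3/4.

-3/4


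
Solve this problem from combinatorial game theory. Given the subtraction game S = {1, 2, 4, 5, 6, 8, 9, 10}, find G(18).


The subtraction set is S = {1, 2, 4, 5, 6, 8, 9, 10}.
G(k) = mex{ G(k - s) : s in S, s <= k }. We compute iteratively: G(0) = 0.
G(1) = mex({0}) = 1
G(2) = mex({0, 1}) = 2
G(3) = mex({1, 2}) = 0
G(4) = mex({0, 2}) = 1
G(5) = mex({0, 1}) = 2
G(6) = mex({0, 1, 2}) = 3
G(7) = mex({0, 1, 2, 3}) = 4
G(8) = mex({0, 1, 2, 3, 4}) = 5
G(9) = mex({0, 1, 2, 4, 5}) = 3
G(10) = mex({0, 1, 2, 3, 5}) = 4
G(11) = mex({0, 1, 2, 3, 4}) = 5
G(12) = mex({0, 1, 2, 3, 4, 5}) = 6
G(13) = mex({0, 1, 2, 3, 4, 5, 6}) = 7
G(14) = mex({1, 2, 3, 4, 5, 6, 7}) = 0
G(15) = mex({0, 2, 3, 4, 5, 7}) = 1
G(16) = mex({0, 1, 3, 4, 5, 6}) = 2
G(17) = mex({1, 2, 3, 4, 5, 6, 7}) = 0
G(18) = mex({0, 2, 3, 4, 5, 6, 7}) = 1
Therefore G(18) = 1.

1


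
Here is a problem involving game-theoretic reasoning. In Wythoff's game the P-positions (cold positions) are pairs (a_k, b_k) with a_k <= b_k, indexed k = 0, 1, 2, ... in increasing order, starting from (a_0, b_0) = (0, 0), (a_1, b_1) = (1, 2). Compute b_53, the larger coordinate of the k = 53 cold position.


By Wythoff's theorem, a_k = floor(k * phi) and b_k = floor(k * phi^2) = a_k + k, where phi = (1 + sqrt(5))/2 is the golden ratio.
phi = (1 + sqrt(5))/2 = 1.618034
phi^2 = phi + 1 = 2.618034
k = 53
k * phi^2 = 53 * 2.618034 = 138.755801
b_53 = floor(k * phi^2) = 138 (check: a_53 + k = 85 + 53 = 138)

138


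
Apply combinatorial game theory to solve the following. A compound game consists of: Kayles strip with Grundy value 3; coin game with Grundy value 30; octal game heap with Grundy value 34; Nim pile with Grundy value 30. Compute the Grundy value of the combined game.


By the Sprague-Grundy theorem, the Grundy value of a sum of games is the XOR of individual Grundy values.
Kayles strip: Grundy value = 3. Running XOR: 0 XOR 3 = 3
coin game: Grundy value = 30. Running XOR: 3 XOR 30 = 29
octal game heap: Grundy value = 34. Running XOR: 29 XOR 34 = 63
Nim pile: Grundy value = 30. Running XOR: 63 XOR 30 = 33
The combined Grundy value is 33.

33


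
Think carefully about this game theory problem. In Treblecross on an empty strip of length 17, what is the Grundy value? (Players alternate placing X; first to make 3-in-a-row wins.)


Treblecross: place X on empty cells; 3-in-a-row wins.
Playing within two cells of an existing X lets the opponent win at once, so sensible play treats the cells i-2..i+2 around each X as dead. The player left with no safe cell loses, so this is a normal-play take-away game on strips of safe cells.
Placing X at cell i (0-indexed) of a strip of k safe cells leaves independent strips of sizes max(0, i-2) and max(0, k-i-3). Hence G(k) = mex{ G(max(0,i-2)) XOR G(max(0,k-i-3)) : 0 <= i < k }, with G(0) = 0.
G(1): splits (0,0):0^0=0 -> mex({0}) = 1
G(2): splits (0,0):0^0=0 -> mex({0}) = 1
G(3): splits (0,0):0^0=0 -> mex({0}) = 1
G(4): splits (0,1):0^1=1 (0,0):0^0=0 -> mex({0, 1}) = 2
G(5): splits (0,2):0^1=1 (0,1):0^1=1 (0,0):0^0=0 -> mex({0, 1}) = 2
G(6) = mex({1}) = 0
G(7) = mex({0, 1, 2}) = 3
G(8) = mex({0, 1, 2}) = 3
G(9) = mex({0, 2}) = 1
G(10) = mex({0, 2, 3}) = 1
G(11) = mex({0, 3}) = 1
G(12) = mex({1, 3}) = 0
G(13) = mex({0, 1, 2, 3}) = 4
G(14) = mex({0, 1, 2}) = 3
G(15) = mex({0, 1, 2}) = 3
G(16) = mex({0, 1, 2, 4}) = 3
G(17) = mex({0, 1, 3, 4}) = 2
Therefore G(17) = 2.

2


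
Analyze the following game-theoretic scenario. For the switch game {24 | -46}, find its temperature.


The game is {24 | -46}, a switch {a | b} with numbers a > b.
Cooling {a | b} by t gives {a - t | b + t}, which stops being hot when a - t = b + t, i.e. at t = (a - b)/2. So the temperature of a switch is (a - b)/2.
Temperature = (Left option - Right option) / 2
= (24 - (-46)) / 2
= 70 / 2
= 35

35


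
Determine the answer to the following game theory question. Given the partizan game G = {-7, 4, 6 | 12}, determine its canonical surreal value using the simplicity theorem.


Left options: {-7, 4, 6}, max = 6
Right options: {12}, min = 12
All options are numbers and max(Left) < min(Right), so by the simplicity theorem the value is the simplest (earliest-born) number strictly between 6 and 12.
Integers 7 through 11 all lie strictly between 6 and 12.
Among integers, the simplest (lowest birthday = smallest |n|; 0 is born on day 0, +-n on day n) is 7.
No non-integer in the interval can be simpler: if x is a non-integer in the interval, then floor(x) or ceil(x) also lies in the interval (the interval contains an integer), and both are proper prefixes of x's sign expansion, i.e. born earlier. So the game value is 7.
Game value = 7

7


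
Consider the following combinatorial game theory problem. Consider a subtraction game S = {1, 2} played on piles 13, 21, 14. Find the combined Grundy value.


Subtraction set: {1, 2}
For this subtraction set, G(n) = n mod 3 (period = max + 1 = 3).
Pile 1 (size 13): G(13) = 13 mod 3 = 1
Pile 2 (size 21): G(21) = 21 mod 3 = 0
Pile 3 (size 14): G(14) = 14 mod 3 = 2
Total Grundy value = XOR of all: 1 XOR 0 XOR 2 = 3

3


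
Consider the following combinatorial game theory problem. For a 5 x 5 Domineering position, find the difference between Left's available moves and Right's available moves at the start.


Board is 5 x 5 (rows x cols).
Left (vertical) placements: (rows-1) * cols = 4 * 5 = 20
Right (horizontal) placements: rows * (cols-1) = 5 * 4 = 20
Advantage = Left - Right = 20 - 20 = 0

0
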